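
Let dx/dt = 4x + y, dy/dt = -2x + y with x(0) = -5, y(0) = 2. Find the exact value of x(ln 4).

-464

A = [[4,1],[-2,1]]; eigenvalues λ = 3, 2.
Eigenvectors: (-1,1) for λ=3, (-1,2) for λ=2.
From the initial condition, c_1 = 8, c_2 = -3.
x(ln 4) = (8)(4^3)(-1) + (-3)(4^2)(-1) = -464.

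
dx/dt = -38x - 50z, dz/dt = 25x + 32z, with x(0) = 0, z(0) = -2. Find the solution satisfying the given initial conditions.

Coefficient matrix A = [[-38, -50], [25, 32]].
Characteristic polynomial det(A - λI) = λ^2 + 6λ + 34 = 0.
Eigenvalues λ = -3 ± 5i (complex conjugate pair).
For λ=-3+5i: an eigenvector is (-3,2) - i(1,-1) = (-3 - i, 2 + i).
A real fundamental pair from Re and Im of e^((-3+5i)t)v: X_1 = e^(-3t)(cos(5t)·(-3,2) + sin(5t)·(1,-1)), X_2 = e^(-3t)(sin(5t)·(-3,2) - cos(5t)·(1,-1)).
General solution: c_1X_1 + c_2X_2.
Applying x(0)=0, z(0)=-2 gives c_1=2, c_2=-6.

x(t) = 20e^(-3t)sin(5t), z(t) = -14e^(-3t)sin(5t) - 2e^(-3t)cos(5t)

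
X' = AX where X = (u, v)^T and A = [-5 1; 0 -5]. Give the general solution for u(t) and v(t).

u(t) = c_1e^(-5t) + c_2te^(-5t) + 2c_2e^(-5t), v(t) = c_2e^(-5t)

Coefficient matrix A = [[-5, 1], [0, -5]].
Characteristic polynomial det(A - λI) = λ^2 + 10λ + 25 = 0.
Single eigenvalue λ = -5 with algebraic multiplicity 2.
Eigenvector v = (1,0); generalized eigenvector w with (A-λI)w=v is (2,1).
General solution: e^(-5t)[c_1·v + c_2·(t·v + w)].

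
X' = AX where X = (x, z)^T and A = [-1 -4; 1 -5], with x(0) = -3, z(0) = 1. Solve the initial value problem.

x(t) = -10te^(-3t) - 3e^(-3t), z(t) = -5te^(-3t) + e^(-3t)

Coefficient matrix A = [[-1, -4], [1, -5]].
Characteristic polynomial det(A - λI) = λ^2 + 6λ + 9 = 0.
Single eigenvalue λ = -3 with algebraic multiplicity 2.
Eigenvector v = (2,1); generalized eigenvector w with (A-λI)w=v is (-1,-1).
General solution: e^(-3t)[K_1·v + K_2·(t·v + w)].
Applying x(0)=-3, z(0)=1 gives K_1=-4, K_2=-5.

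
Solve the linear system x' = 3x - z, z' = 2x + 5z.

x(t) = -K_1e^(4t)sin(t) + K_2e^(4t)cos(t), z(t) = K_1e^(4t)sin(t) + K_1e^(4t)cos(t) + K_2e^(4t)sin(t) - K_2e^(4t)cos(t)

Coefficient matrix A = [[3, -1], [2, 5]].
Characteristic polynomial det(A - λI) = λ^2 - 8λ + 17 = 0.
Eigenvalues λ = 4 ± i (complex conjugate pair).
For λ=4+i: an eigenvector is (0,1) - i(-1,1) = (0 + i, 1 - i).
A real fundamental pair from Re and Im of e^((4+i)t)v: X_1 = e^(4t)(cos(t)·(0,1) + sin(t)·(-1,1)), X_2 = e^(4t)(sin(t)·(0,1) - cos(t)·(-1,1)).
General solution: K_1X_1 + K_2X_2.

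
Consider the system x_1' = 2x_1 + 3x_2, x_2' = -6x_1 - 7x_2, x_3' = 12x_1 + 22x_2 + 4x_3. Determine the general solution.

x_1(t) = -K_1e^(-t) - K_2e^(-4t), x_2(t) = K_1e^(-t) + 2K_2e^(-4t), x_3(t) = -2K_1e^(-t) - 4K_2e^(-4t) + K_3e^(4t)

Coefficient matrix A = [[2, 3, 0], [-6, -7, 0], [12, 22, 4]].
det(A - λI) = 0 gives eigenvalues λ = -1, -4, 4.
For λ=-1: eigenvector (-1,1,-2).
For λ=-4: eigenvector (-1,2,-4).
For λ=4: eigenvector (0,0,1).
General solution: K_1e^(-t)(-1,1,-2) + K_2e^(-4t)(-1,2,-4) + K_3e^(4t)(0,0,1).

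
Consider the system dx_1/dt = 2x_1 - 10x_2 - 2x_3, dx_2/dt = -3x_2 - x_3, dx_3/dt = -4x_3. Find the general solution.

Coefficient matrix A = [[2, -10, -2], [0, -3, -1], [0, 0, -4]].
det(A - λI) = 0 gives eigenvalues λ = -3, 2, -4.
For λ=-3: eigenvector (2,1,0).
For λ=2: eigenvector (1,0,0).
For λ=-4: eigenvector (2,1,1).
General solution: C_1e^(-3t)(2,1,0) + C_2e^(2t)(1,0,0) + C_3e^(-4t)(2,1,1).

x_1(t) = 2C_1e^(-3t) + C_2e^(2t) + 2C_3e^(-4t), x_2(t) = C_1e^(-3t) + C_3e^(-4t), x_3(t) = C_3e^(-4t)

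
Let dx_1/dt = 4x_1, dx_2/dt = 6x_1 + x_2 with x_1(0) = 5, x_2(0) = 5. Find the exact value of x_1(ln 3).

A = [[4,0],[6,1]]; eigenvalues λ = 4, 1.
Eigenvectors: (-1,-2) for λ=4, (0,1) for λ=1.
From the initial condition, c_1 = -5, c_2 = -5.
x_1(ln 3) = (-5)(3^4)(-1) + (-5)(3^1)(0) = 405.

405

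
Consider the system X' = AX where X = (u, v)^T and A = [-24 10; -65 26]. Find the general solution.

Coefficient matrix A = [[-24, 10], [-65, 26]].
Characteristic polynomial det(A - λI) = λ^2 - 2λ + 26 = 0.
Eigenvalues λ = 1 ± 5i (complex conjugate pair).
For λ=1+5i: an eigenvector is (1,2) - i(-1,-3) = (1 + i, 2 + 3i).
A real fundamental pair from Re and Im of e^((1+5i)t)v: X_1 = e^(t)(cos(5t)·(1,2) + sin(5t)·(-1,-3)), X_2 = e^(t)(sin(5t)·(1,2) - cos(5t)·(-1,-3)).
General solution: c_1X_1 + c_2X_2.

u(t) = -c_1e^(t)sin(5t) + c_1e^(t)cos(5t) + c_2e^(t)sin(5t) + c_2e^(t)cos(5t), v(t) = -3c_1e^(t)sin(5t) + 2c_1e^(t)cos(5t) + 2c_2e^(t)sin(5t) + 3c_2e^(t)cos(5t)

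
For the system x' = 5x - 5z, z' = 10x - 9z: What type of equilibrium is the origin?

A = [[5,-5],[10,-9]]; det(A-λI) = λ^2 + 4λ + 5.
λ = -2 ± i: negative real part.

stable spiral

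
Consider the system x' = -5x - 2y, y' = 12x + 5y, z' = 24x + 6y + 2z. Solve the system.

x(t) = c_1e^(-t) - c_3e^(t), y(t) = -2c_1e^(-t) + 3c_3e^(t), z(t) = -4c_1e^(-t) + c_2e^(2t) + 6c_3e^(t)

Coefficient matrix A = [[-5, -2, 0], [12, 5, 0], [24, 6, 2]].
det(A - λI) = 0 gives eigenvalues λ = -1, 2, 1.
For λ=-1: eigenvector (1,-2,-4).
For λ=2: eigenvector (0,0,1).
For λ=1: eigenvector (-1,3,6).
General solution: c_1e^(-t)(1,-2,-4) + c_2e^(2t)(0,0,1) + c_3e^(t)(-1,3,6).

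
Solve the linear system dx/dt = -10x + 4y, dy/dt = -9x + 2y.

Coefficient matrix A = [[-10, 4], [-9, 2]].
Characteristic polynomial det(A - λI) = λ^2 + 8λ + 16 = 0.
Single eigenvalue λ = -4 with algebraic multiplicity 2.
Eigenvector v = (2,3); generalized eigenvector w with (A-λI)w=v is (1,2).
General solution: e^(-4t)[C_1·v + C_2·(t·v + w)].

x(t) = 2C_1e^(-4t) + 2C_2te^(-4t) + C_2e^(-4t), y(t) = 3C_1e^(-4t) + 3C_2te^(-4t) + 2C_2e^(-4t)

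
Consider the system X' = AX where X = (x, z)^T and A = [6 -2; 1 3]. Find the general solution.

Coefficient matrix A = [[6, -2], [1, 3]].
Characteristic polynomial det(A - λI) = λ^2 - 9λ + 20 = 0.
Eigenvalues λ = 5, 4.
For λ=5: (A-λI) row 1 is [1, -2], so an eigenvector is (-2, -1).
For λ=4: (A-λI) row 1 is [2, -2], so an eigenvector is (1, 1).
General solution: C_1e^(5t)(-2,-1) + C_2e^(4t)(1,1).

x(t) = -2C_1e^(5t) + C_2e^(4t), z(t) = -C_1e^(5t) + C_2e^(4t)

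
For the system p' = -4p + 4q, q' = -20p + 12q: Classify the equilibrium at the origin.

A = [[-4,4],[-20,12]]; det(A-λI) = λ^2 - 8λ + 32.
λ = 4 ± 4i: positive real part.

unstable spiral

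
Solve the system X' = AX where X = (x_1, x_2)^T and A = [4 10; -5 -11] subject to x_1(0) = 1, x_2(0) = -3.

Coefficient matrix A = [[4, 10], [-5, -11]].
Characteristic polynomial det(A - λI) = λ^2 + 7λ + 6 = 0.
Eigenvalues λ = -6, -1.
For λ=-6: (A-λI) row 1 is [10, 10], so an eigenvector is (-1, 1).
For λ=-1: (A-λI) row 1 is [5, 10], so an eigenvector is (-2, 1).
General solution: c_1e^(-6t)(-1,1) + c_2e^(-t)(-2,1).
Applying x_1(0)=1, x_2(0)=-3 gives c_1=-5, c_2=2.

x_1(t) = -4e^(-t) + 5e^(-6t), x_2(t) = 2e^(-t) - 5e^(-6t)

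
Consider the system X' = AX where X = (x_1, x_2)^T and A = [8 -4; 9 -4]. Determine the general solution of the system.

x_1(t) = -2K_1e^(2t) - 2K_2te^(2t) - K_2e^(2t), x_2(t) = -3K_1e^(2t) - 3K_2te^(2t) - K_2e^(2t)

Coefficient matrix A = [[8, -4], [9, -4]].
Characteristic polynomial det(A - λI) = λ^2 - 4λ + 4 = 0.
Single eigenvalue λ = 2 with algebraic multiplicity 2.
Eigenvector v = (-2,-3); generalized eigenvector w with (A-λI)w=v is (-1,-1).
General solution: e^(2t)[K_1·v + K_2·(t·v + w)].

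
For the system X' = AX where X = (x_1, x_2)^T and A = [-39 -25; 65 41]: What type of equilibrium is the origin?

unstable spiral

A = [[-39,-25],[65,41]]; det(A-λI) = λ^2 - 2λ + 26.
λ = 1 ± 5i: positive real part.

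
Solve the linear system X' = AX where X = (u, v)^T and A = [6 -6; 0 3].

Coefficient matrix A = [[6, -6], [0, 3]].
Characteristic polynomial det(A - λI) = λ^2 - 9λ + 18 = 0.
Eigenvalues λ = 3, 6.
For λ=3: (A-λI) row 1 is [3, -6], so an eigenvector is (2, 1).
For λ=6: (A-λI) row 1 is [0, -6], so an eigenvector is (1, 0).
General solution: c_1e^(3t)(2,1) + c_2e^(6t)(1,0).

u(t) = 2c_1e^(3t) + c_2e^(6t), v(t) = c_1e^(3t)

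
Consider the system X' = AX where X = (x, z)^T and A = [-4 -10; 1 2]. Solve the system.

Coefficient matrix A = [[-4, -10], [1, 2]].
Characteristic polynomial det(A - λI) = λ^2 + 2λ + 2 = 0.
Eigenvalues λ = -1 ± i (complex conjugate pair).
For λ=-1+i: an eigenvector is (3,-1) - i(1,0) = (3 - i, -1).
A real fundamental pair from Re and Im of e^((-1+i)t)v: X_1 = e^(-t)(cos(t)·(3,-1) + sin(t)·(1,0)), X_2 = e^(-t)(sin(t)·(3,-1) - cos(t)·(1,0)).
General solution: C_1X_1 + C_2X_2.

x(t) = C_1e^(-t)sin(t) + 3C_1e^(-t)cos(t) + 3C_2e^(-t)sin(t) - C_2e^(-t)cos(t), z(t) = -C_1e^(-t)cos(t) - C_2e^(-t)sin(t)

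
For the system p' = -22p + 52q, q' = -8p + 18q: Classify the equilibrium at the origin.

stable spiral

A = [[-22,52],[-8,18]]; det(A-λI) = λ^2 + 4λ + 20.
λ = -2 ± 4i: negative real part.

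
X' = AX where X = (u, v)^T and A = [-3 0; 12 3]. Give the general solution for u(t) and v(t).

u(t) = c_2e^(-3t), v(t) = c_1e^(3t) - 2c_2e^(-3t)

Coefficient matrix A = [[-3, 0], [12, 3]].
Characteristic polynomial det(A - λI) = λ^2 - 9 = 0.
Eigenvalues λ = 3, -3.
For λ=3: (A-λI) row 1 is [-6, 0], so an eigenvector is (0, 1).
For λ=-3: (A-λI) row 2 is [12, 6], so an eigenvector is (1, -2).
General solution: c_1e^(3t)(0,1) + c_2e^(-3t)(1,-2).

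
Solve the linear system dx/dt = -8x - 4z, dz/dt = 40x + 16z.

x(t) = K_1e^(4t)cos(4t) + K_2e^(4t)sin(4t), z(t) = K_1e^(4t)sin(4t) - 3K_1e^(4t)cos(4t) - 3K_2e^(4t)sin(4t) - K_2e^(4t)cos(4t)

Coefficient matrix A = [[-8, -4], [40, 16]].
Characteristic polynomial det(A - λI) = λ^2 - 8λ + 32 = 0.
Eigenvalues λ = 4 ± 4i (complex conjugate pair).
For λ=4+4i: an eigenvector is (1,-3) - i(0,1) = (1, -3 - i).
A real fundamental pair from Re and Im of e^((4+4i)t)v: X_1 = e^(4t)(cos(4t)·(1,-3) + sin(4t)·(0,1)), X_2 = e^(4t)(sin(4t)·(1,-3) - cos(4t)·(0,1)).
General solution: K_1X_1 + K_2X_2.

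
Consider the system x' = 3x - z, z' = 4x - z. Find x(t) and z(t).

Coefficient matrix A = [[3, -1], [4, -1]].
Characteristic polynomial det(A - λI) = λ^2 - 2λ + 1 = 0.
Single eigenvalue λ = 1 with algebraic multiplicity 2.
Eigenvector v = (1,2); generalized eigenvector w with (A-λI)w=v is (0,-1).
General solution: e^(t)[C_1·v + C_2·(t·v + w)].

x(t) = C_1e^(t) + C_2te^(t), z(t) = 2C_1e^(t) + 2C_2te^(t) - C_2e^(t)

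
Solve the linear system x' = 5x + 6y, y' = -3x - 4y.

Coefficient matrix A = [[5, 6], [-3, -4]].
Characteristic polynomial det(A - λI) = λ^2 - λ - 2 = 0.
Eigenvalues λ = 2, -1.
For λ=2: (A-λI) row 1 is [3, 6], so an eigenvector is (2, -1).
For λ=-1: (A-λI) row 1 is [6, 6], so an eigenvector is (1, -1).
General solution: C_1e^(2t)(2,-1) + C_2e^(-t)(1,-1).

x(t) = 2C_1e^(2t) + C_2e^(-t), y(t) = -C_1e^(2t) - C_2e^(-t)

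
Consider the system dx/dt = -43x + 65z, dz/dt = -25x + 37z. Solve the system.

Coefficient matrix A = [[-43, 65], [-25, 37]].
Characteristic polynomial det(A - λI) = λ^2 + 6λ + 34 = 0.
Eigenvalues λ = -3 ± 5i (complex conjugate pair).
For λ=-3+5i: an eigenvector is (-2,-1) - i(3,2) = (-2 - 3i, -1 - 2i).
A real fundamental pair from Re and Im of e^((-3+5i)t)v: X_1 = e^(-3t)(cos(5t)·(-2,-1) + sin(5t)·(3,2)), X_2 = e^(-3t)(sin(5t)·(-2,-1) - cos(5t)·(3,2)).
General solution: K_1X_1 + K_2X_2.

x(t) = 3K_1e^(-3t)sin(5t) - 2K_1e^(-3t)cos(5t) - 2K_2e^(-3t)sin(5t) - 3K_2e^(-3t)cos(5t), z(t) = 2K_1e^(-3t)sin(5t) - K_1e^(-3t)cos(5t) - K_2e^(-3t)sin(5t) - 2K_2e^(-3t)cos(5t)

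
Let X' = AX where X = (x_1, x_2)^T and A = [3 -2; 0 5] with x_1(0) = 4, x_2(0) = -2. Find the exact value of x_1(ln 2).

80

A = [[3,-2],[0,5]]; eigenvalues λ = 5, 3.
Eigenvectors: (1,-1) for λ=5, (-1,0) for λ=3.
From the initial condition, c_1 = 2, c_2 = -2.
x_1(ln 2) = (2)(2^5)(1) + (-2)(2^3)(-1) = 80.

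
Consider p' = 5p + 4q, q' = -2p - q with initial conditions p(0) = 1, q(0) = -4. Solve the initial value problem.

p(t) = -6e^(3t) + 7e^(t), q(t) = 3e^(3t) - 7e^(t)

Coefficient matrix A = [[5, 4], [-2, -1]].
Characteristic polynomial det(A - λI) = λ^2 - 4λ + 3 = 0.
Eigenvalues λ = 1, 3.
For λ=1: (A-λI) row 1 is [4, 4], so an eigenvector is (1, -1).
For λ=3: (A-λI) row 1 is [2, 4], so an eigenvector is (2, -1).
General solution: C_1e^(t)(1,-1) + C_2e^(3t)(2,-1).
Applying p(0)=1, q(0)=-4 gives C_1=7, C_2=-3.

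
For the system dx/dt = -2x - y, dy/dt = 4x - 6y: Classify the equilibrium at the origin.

stable improper node

A = [[-2,-1],[4,-6]]; det(A-λI) = λ^2 + 8λ + 16.
repeated λ = -4 with a single eigenvector.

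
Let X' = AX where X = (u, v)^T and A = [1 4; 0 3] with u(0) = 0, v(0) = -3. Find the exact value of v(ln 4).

-192

A = [[1,4],[0,3]]; eigenvalues λ = 1, 3.
Eigenvectors: (1,0) for λ=1, (2,1) for λ=3.
From the initial condition, c_1 = 6, c_2 = -3.
v(ln 4) = (6)(4^1)(0) + (-3)(4^3)(1) = -192.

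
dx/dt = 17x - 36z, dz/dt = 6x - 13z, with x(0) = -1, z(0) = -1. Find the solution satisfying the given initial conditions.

x(t) = 3e^(5t) - 4e^(-t), z(t) = e^(5t) - 2e^(-t)

Coefficient matrix A = [[17, -36], [6, -13]].
Characteristic polynomial det(A - λI) = λ^2 - 4λ - 5 = 0.
Eigenvalues λ = 5, -1.
For λ=5: (A-λI) row 1 is [12, -36], so an eigenvector is (-3, -1).
For λ=-1: (A-λI) row 1 is [18, -36], so an eigenvector is (2, 1).
General solution: K_1e^(5t)(-3,-1) + K_2e^(-t)(2,1).
Applying x(0)=-1, z(0)=-1 gives K_1=-1, K_2=-2.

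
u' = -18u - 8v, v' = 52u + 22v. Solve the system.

Coefficient matrix A = [[-18, -8], [52, 22]].
Characteristic polynomial det(A - λI) = λ^2 - 4λ + 20 = 0.
Eigenvalues λ = 2 ± 4i (complex conjugate pair).
For λ=2+4i: an eigenvector is (-1,3) - i(-1,2) = (-1 + i, 3 - 2i).
A real fundamental pair from Re and Im of e^((2+4i)t)v: X_1 = e^(2t)(cos(4t)·(-1,3) + sin(4t)·(-1,2)), X_2 = e^(2t)(sin(4t)·(-1,3) - cos(4t)·(-1,2)).
General solution: C_1X_1 + C_2X_2.

u(t) = -C_1e^(2t)sin(4t) - C_1e^(2t)cos(4t) - C_2e^(2t)sin(4t) + C_2e^(2t)cos(4t), v(t) = 2C_1e^(2t)sin(4t) + 3C_1e^(2t)cos(4t) + 3C_2e^(2t)sin(4t) - 2C_2e^(2t)cos(4t)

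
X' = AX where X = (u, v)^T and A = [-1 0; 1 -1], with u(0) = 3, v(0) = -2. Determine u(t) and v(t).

u(t) = 3e^(-t), v(t) = 3te^(-t) - 2e^(-t)

Coefficient matrix A = [[-1, 0], [1, -1]].
Characteristic polynomial det(A - λI) = λ^2 + 2λ + 1 = 0.
Single eigenvalue λ = -1 with algebraic multiplicity 2.
Eigenvector v = (0,-1); generalized eigenvector w with (A-λI)w=v is (-1,3).
General solution: e^(-t)[c_1·v + c_2·(t·v + w)].
Applying u(0)=3, v(0)=-2 gives c_1=-7, c_2=-3.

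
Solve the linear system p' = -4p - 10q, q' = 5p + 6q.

Coefficient matrix A = [[-4, -10], [5, 6]].
Characteristic polynomial det(A - λI) = λ^2 - 2λ + 26 = 0.
Eigenvalues λ = 1 ± 5i (complex conjugate pair).
For λ=1+5i: an eigenvector is (-1,0) - i(1,-1) = (-1 - i, 0 + i).
A real fundamental pair from Re and Im of e^((1+5i)t)v: X_1 = e^(t)(cos(5t)·(-1,0) + sin(5t)·(1,-1)), X_2 = e^(t)(sin(5t)·(-1,0) - cos(5t)·(1,-1)).
General solution: K_1X_1 + K_2X_2.

p(t) = K_1e^(t)sin(5t) - K_1e^(t)cos(5t) - K_2e^(t)sin(5t) - K_2e^(t)cos(5t), q(t) = -K_1e^(t)sin(5t) + K_2e^(t)cos(5t)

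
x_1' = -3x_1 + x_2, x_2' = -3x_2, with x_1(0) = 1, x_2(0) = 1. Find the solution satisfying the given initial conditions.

x_1(t) = te^(-3t) + e^(-3t), x_2(t) = e^(-3t)

Coefficient matrix A = [[-3, 1], [0, -3]].
Characteristic polynomial det(A - λI) = λ^2 + 6λ + 9 = 0.
Single eigenvalue λ = -3 with algebraic multiplicity 2.
Eigenvector v = (1,0); generalized eigenvector w with (A-λI)w=v is (-1,1).
General solution: e^(-3t)[c_1·v + c_2·(t·v + w)].
Applying x_1(0)=1, x_2(0)=1 gives c_1=2, c_2=1.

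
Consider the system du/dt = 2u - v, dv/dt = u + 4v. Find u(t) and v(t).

Coefficient matrix A = [[2, -1], [1, 4]].
Characteristic polynomial det(A - λI) = λ^2 - 6λ + 9 = 0.
Single eigenvalue λ = 3 with algebraic multiplicity 2.
Eigenvector v = (1,-1); generalized eigenvector w with (A-λI)w=v is (-1,0).
General solution: e^(3t)[K_1·v + K_2·(t·v + w)].

u(t) = K_1e^(3t) + K_2te^(3t) - K_2e^(3t), v(t) = -K_1e^(3t) - K_2te^(3t)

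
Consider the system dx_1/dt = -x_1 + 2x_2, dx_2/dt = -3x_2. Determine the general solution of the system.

Coefficient matrix A = [[-1, 2], [0, -3]].
Characteristic polynomial det(A - λI) = λ^2 + 4λ + 3 = 0.
Eigenvalues λ = -3, -1.
For λ=-3: (A-λI) row 1 is [2, 2], so an eigenvector is (1, -1).
For λ=-1: (A-λI) row 1 is [0, 2], so an eigenvector is (-1, 0).
General solution: K_1e^(-3t)(1,-1) + K_2e^(-t)(-1,0).

x_1(t) = K_1e^(-3t) - K_2e^(-t), x_2(t) = -K_1e^(-3t)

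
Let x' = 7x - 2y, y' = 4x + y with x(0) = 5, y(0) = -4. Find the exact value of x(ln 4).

A = [[7,-2],[4,1]]; eigenvalues λ = 5, 3.
Eigenvectors: (1,1) for λ=5, (1,2) for λ=3.
From the initial condition, c_1 = 14, c_2 = -9.
x(ln 4) = (14)(4^5)(1) + (-9)(4^3)(1) = 13760.

13760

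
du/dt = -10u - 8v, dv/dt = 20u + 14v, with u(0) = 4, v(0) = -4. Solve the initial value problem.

u(t) = -4e^(2t)sin(4t) + 4e^(2t)cos(4t), v(t) = 8e^(2t)sin(4t) - 4e^(2t)cos(4t)

Coefficient matrix A = [[-10, -8], [20, 14]].
Characteristic polynomial det(A - λI) = λ^2 - 4λ + 20 = 0.
Eigenvalues λ = 2 ± 4i (complex conjugate pair).
For λ=2+4i: an eigenvector is (-1,2) - i(-1,1) = (-1 + i, 2 - i).
A real fundamental pair from Re and Im of e^((2+4i)t)v: X_1 = e^(2t)(cos(4t)·(-1,2) + sin(4t)·(-1,1)), X_2 = e^(2t)(sin(4t)·(-1,2) - cos(4t)·(-1,1)).
General solution: c_1X_1 + c_2X_2.
Applying u(0)=4, v(0)=-4 gives c_1=0, c_2=4.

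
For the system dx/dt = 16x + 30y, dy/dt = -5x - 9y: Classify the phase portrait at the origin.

A = [[16,30],[-5,-9]]; det(A-λI) = λ^2 - 7λ + 6.
λ = 6, 1: both positive.

unstable node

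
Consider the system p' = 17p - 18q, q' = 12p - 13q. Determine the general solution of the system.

p(t) = c_1e^(-t) - 3c_2e^(5t), q(t) = c_1e^(-t) - 2c_2e^(5t)

Coefficient matrix A = [[17, -18], [12, -13]].
Characteristic polynomial det(A - λI) = λ^2 - 4λ - 5 = 0.
Eigenvalues λ = -1, 5.
For λ=-1: (A-λI) row 1 is [18, -18], so an eigenvector is (1, 1).
For λ=5: (A-λI) row 1 is [12, -18], so an eigenvector is (-3, -2).
General solution: c_1e^(-t)(1,1) + c_2e^(5t)(-3,-2).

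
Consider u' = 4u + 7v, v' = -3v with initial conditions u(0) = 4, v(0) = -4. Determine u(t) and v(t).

Coefficient matrix A = [[4, 7], [0, -3]].
Characteristic polynomial det(A - λI) = λ^2 - λ - 12 = 0.
Eigenvalues λ = 4, -3.
For λ=4: (A-λI) row 1 is [0, 7], so an eigenvector is (-1, 0).
For λ=-3: (A-λI) row 1 is [7, 7], so an eigenvector is (1, -1).
General solution: K_1e^(4t)(-1,0) + K_2e^(-3t)(1,-1).
Applying u(0)=4, v(0)=-4 gives K_1=0, K_2=4.

u(t) = 4e^(-3t), v(t) = -4e^(-3t)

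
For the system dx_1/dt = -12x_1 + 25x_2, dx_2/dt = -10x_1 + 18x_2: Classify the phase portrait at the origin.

A = [[-12,25],[-10,18]]; det(A-λI) = λ^2 - 6λ + 34.
λ = 3 ± 5i: positive real part.

unstable spiral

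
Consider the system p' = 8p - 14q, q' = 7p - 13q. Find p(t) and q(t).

p(t) = -2C_1e^(t) - C_2e^(-6t), q(t) = -C_1e^(t) - C_2e^(-6t)

Coefficient matrix A = [[8, -14], [7, -13]].
Characteristic polynomial det(A - λI) = λ^2 + 5λ - 6 = 0.
Eigenvalues λ = 1, -6.
For λ=1: (A-λI) row 1 is [7, -14], so an eigenvector is (-2, -1).
For λ=-6: (A-λI) row 1 is [14, -14], so an eigenvector is (-1, -1).
General solution: C_1e^(t)(-2,-1) + C_2e^(-6t)(-1,-1).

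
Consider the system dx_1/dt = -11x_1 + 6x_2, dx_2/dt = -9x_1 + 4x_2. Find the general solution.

Coefficient matrix A = [[-11, 6], [-9, 4]].
Characteristic polynomial det(A - λI) = λ^2 + 7λ + 10 = 0.
Eigenvalues λ = -2, -5.
For λ=-2: (A-λI) row 1 is [-9, 6], so an eigenvector is (-2, -3).
For λ=-5: (A-λI) row 1 is [-6, 6], so an eigenvector is (-1, -1).
General solution: C_1e^(-2t)(-2,-3) + C_2e^(-5t)(-1,-1).

x_1(t) = -2C_1e^(-2t) - C_2e^(-5t), x_2(t) = -3C_1e^(-2t) - C_2e^(-5t)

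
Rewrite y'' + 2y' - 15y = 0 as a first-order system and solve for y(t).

Let x_1 = y, x_2 = y'. Then x_1' = x_2 and x_2' = 15x_1 - 2x_2.
A = [[0,1],[15,-2]]; det(A-λI) = λ^2 + 2λ - 15.
Eigenvalues λ = -5, 3 with eigenvectors (1,-5), (1,3).

y(t) = c_1e^(-5t) + c_2e^(3t)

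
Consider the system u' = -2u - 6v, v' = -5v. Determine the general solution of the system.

Coefficient matrix A = [[-2, -6], [0, -5]].
Characteristic polynomial det(A - λI) = λ^2 + 7λ + 10 = 0.
Eigenvalues λ = -5, -2.
For λ=-5: (A-λI) row 1 is [3, -6], so an eigenvector is (2, 1).
For λ=-2: (A-λI) row 1 is [0, -6], so an eigenvector is (-1, 0).
General solution: K_1e^(-5t)(2,1) + K_2e^(-2t)(-1,0).

u(t) = 2K_1e^(-5t) - K_2e^(-2t), v(t) = K_1e^(-5t)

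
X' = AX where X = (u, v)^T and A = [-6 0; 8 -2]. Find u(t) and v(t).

Coefficient matrix A = [[-6, 0], [8, -2]].
Characteristic polynomial det(A - λI) = λ^2 + 8λ + 12 = 0.
Eigenvalues λ = -6, -2.
For λ=-6: (A-λI) row 2 is [8, 4], so an eigenvector is (-1, 2).
For λ=-2: (A-λI) row 1 is [-4, 0], so an eigenvector is (0, -1).
General solution: K_1e^(-6t)(-1,2) + K_2e^(-2t)(0,-1).

u(t) = -K_1e^(-6t), v(t) = 2K_1e^(-6t) - K_2e^(-2t)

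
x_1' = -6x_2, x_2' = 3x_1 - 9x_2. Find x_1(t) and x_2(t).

x_1(t) = 2c_1e^(-3t) - c_2e^(-6t), x_2(t) = c_1e^(-3t) - c_2e^(-6t)

Coefficient matrix A = [[0, -6], [3, -9]].
Characteristic polynomial det(A - λI) = λ^2 + 9λ + 18 = 0.
Eigenvalues λ = -3, -6.
For λ=-3: (A-λI) row 1 is [3, -6], so an eigenvector is (2, 1).
For λ=-6: (A-λI) row 1 is [6, -6], so an eigenvector is (-1, -1).
General solution: c_1e^(-3t)(2,1) + c_2e^(-6t)(-1,-1).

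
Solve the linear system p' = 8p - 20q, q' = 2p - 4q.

p(t) = K_1e^(2t)sin(2t) - 3K_1e^(2t)cos(2t) - 3K_2e^(2t)sin(2t) - K_2e^(2t)cos(2t), q(t) = -K_1e^(2t)cos(2t) - K_2e^(2t)sin(2t)

Coefficient matrix A = [[8, -20], [2, -4]].
Characteristic polynomial det(A - λI) = λ^2 - 4λ + 8 = 0.
Eigenvalues λ = 2 ± 2i (complex conjugate pair).
For λ=2+2i: an eigenvector is (-3,-1) - i(1,0) = (-3 - i, -1).
A real fundamental pair from Re and Im of e^((2+2i)t)v: X_1 = e^(2t)(cos(2t)·(-3,-1) + sin(2t)·(1,0)), X_2 = e^(2t)(sin(2t)·(-3,-1) - cos(2t)·(1,0)).
General solution: K_1X_1 + K_2X_2.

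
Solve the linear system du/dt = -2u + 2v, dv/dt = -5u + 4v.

u(t) = -K_1e^(t)sin(t) - K_1e^(t)cos(t) - K_2e^(t)sin(t) + K_2e^(t)cos(t), v(t) = -K_1e^(t)sin(t) - 2K_1e^(t)cos(t) - 2K_2e^(t)sin(t) + K_2e^(t)cos(t)

Coefficient matrix A = [[-2, 2], [-5, 4]].
Characteristic polynomial det(A - λI) = λ^2 - 2λ + 2 = 0.
Eigenvalues λ = 1 ± i (complex conjugate pair).
For λ=1+i: an eigenvector is (-1,-2) - i(-1,-1) = (-1 + i, -2 + i).
A real fundamental pair from Re and Im of e^((1+i)t)v: X_1 = e^(t)(cos(t)·(-1,-2) + sin(t)·(-1,-1)), X_2 = e^(t)(sin(t)·(-1,-2) - cos(t)·(-1,-1)).
General solution: K_1X_1 + K_2X_2.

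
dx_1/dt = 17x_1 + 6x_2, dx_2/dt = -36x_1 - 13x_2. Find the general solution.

Coefficient matrix A = [[17, 6], [-36, -13]].
Characteristic polynomial det(A - λI) = λ^2 - 4λ - 5 = 0.
Eigenvalues λ = -1, 5.
For λ=-1: (A-λI) row 1 is [18, 6], so an eigenvector is (1, -3).
For λ=5: (A-λI) row 1 is [12, 6], so an eigenvector is (1, -2).
General solution: K_1e^(-t)(1,-3) + K_2e^(5t)(1,-2).

x_1(t) = K_1e^(-t) + K_2e^(5t), x_2(t) = -3K_1e^(-t) - 2K_2e^(5t)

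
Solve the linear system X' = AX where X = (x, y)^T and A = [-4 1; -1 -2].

x(t) = -c_1e^(-3t) - c_2te^(-3t) + 2c_2e^(-3t), y(t) = -c_1e^(-3t) - c_2te^(-3t) + c_2e^(-3t)

Coefficient matrix A = [[-4, 1], [-1, -2]].
Characteristic polynomial det(A - λI) = λ^2 + 6λ + 9 = 0.
Single eigenvalue λ = -3 with algebraic multiplicity 2.
Eigenvector v = (-1,-1); generalized eigenvector w with (A-λI)w=v is (2,1).
General solution: e^(-3t)[c_1·v + c_2·(t·v + w)].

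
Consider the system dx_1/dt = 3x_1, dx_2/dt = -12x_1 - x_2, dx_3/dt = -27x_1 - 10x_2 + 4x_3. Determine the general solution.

x_1(t) = C_1e^(3t), x_2(t) = -3C_1e^(3t) + C_2e^(-t), x_3(t) = -3C_1e^(3t) + 2C_2e^(-t) + C_3e^(4t)

Coefficient matrix A = [[3, 0, 0], [-12, -1, 0], [-27, -10, 4]].
det(A - λI) = 0 gives eigenvalues λ = 3, -1, 4.
For λ=3: eigenvector (1,-3,-3).
For λ=-1: eigenvector (0,1,2).
For λ=4: eigenvector (0,0,1).
General solution: C_1e^(3t)(1,-3,-3) + C_2e^(-t)(0,1,2) + C_3e^(4t)(0,0,1).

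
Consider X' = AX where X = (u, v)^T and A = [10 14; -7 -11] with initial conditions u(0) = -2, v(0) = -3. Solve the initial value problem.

u(t) = -10e^(3t) + 8e^(-4t), v(t) = 5e^(3t) - 8e^(-4t)

Coefficient matrix A = [[10, 14], [-7, -11]].
Characteristic polynomial det(A - λI) = λ^2 + λ - 12 = 0.
Eigenvalues λ = -4, 3.
For λ=-4: (A-λI) row 1 is [14, 14], so an eigenvector is (1, -1).
For λ=3: (A-λI) row 1 is [7, 14], so an eigenvector is (-2, 1).
General solution: K_1e^(-4t)(1,-1) + K_2e^(3t)(-2,1).
Applying u(0)=-2, v(0)=-3 gives K_1=8, K_2=5.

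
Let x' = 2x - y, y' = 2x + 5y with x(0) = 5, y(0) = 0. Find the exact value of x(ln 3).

-135

A = [[2,-1],[2,5]]; eigenvalues λ = 4, 3.
Eigenvectors: (1,-2) for λ=4, (-1,1) for λ=3.
From the initial condition, c_1 = -5, c_2 = -10.
x(ln 3) = (-5)(3^4)(1) + (-10)(3^3)(-1) = -135.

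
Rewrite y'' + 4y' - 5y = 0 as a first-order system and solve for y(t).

y(t) = C_1e^(t) + C_2e^(-5t)

Let x_1 = y, x_2 = y'. Then x_1' = x_2 and x_2' = 5x_1 - 4x_2.
A = [[0,1],[5,-4]]; det(A-λI) = λ^2 + 4λ - 5.
Eigenvalues λ = 1, -5 with eigenvectors (1,1), (1,-5).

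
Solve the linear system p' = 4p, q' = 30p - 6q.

p(t) = c_2e^(4t), q(t) = -c_1e^(-6t) + 3c_2e^(4t)

Coefficient matrix A = [[4, 0], [30, -6]].
Characteristic polynomial det(A - λI) = λ^2 + 2λ - 24 = 0.
Eigenvalues λ = -6, 4.
For λ=-6: (A-λI) row 1 is [10, 0], so an eigenvector is (0, -1).
For λ=4: (A-λI) row 2 is [30, -10], so an eigenvector is (1, 3).
General solution: c_1e^(-6t)(0,-1) + c_2e^(4t)(1,3).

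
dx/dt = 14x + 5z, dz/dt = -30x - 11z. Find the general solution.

Coefficient matrix A = [[14, 5], [-30, -11]].
Characteristic polynomial det(A - λI) = λ^2 - 3λ - 4 = 0.
Eigenvalues λ = -1, 4.
For λ=-1: (A-λI) row 1 is [15, 5], so an eigenvector is (1, -3).
For λ=4: (A-λI) row 1 is [10, 5], so an eigenvector is (1, -2).
General solution: K_1e^(-t)(1,-3) + K_2e^(4t)(1,-2).

x(t) = K_1e^(-t) + K_2e^(4t), z(t) = -3K_1e^(-t) - 2K_2e^(4t)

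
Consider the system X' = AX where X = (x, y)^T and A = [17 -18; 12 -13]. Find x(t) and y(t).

Coefficient matrix A = [[17, -18], [12, -13]].
Characteristic polynomial det(A - λI) = λ^2 - 4λ - 5 = 0.
Eigenvalues λ = -1, 5.
For λ=-1: (A-λI) row 1 is [18, -18], so an eigenvector is (1, 1).
For λ=5: (A-λI) row 1 is [12, -18], so an eigenvector is (3, 2).
General solution: K_1e^(-t)(1,1) + K_2e^(5t)(3,2).

x(t) = K_1e^(-t) + 3K_2e^(5t), y(t) = K_1e^(-t) + 2K_2e^(5t)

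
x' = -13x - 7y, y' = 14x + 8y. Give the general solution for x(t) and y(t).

x(t) = -K_1e^(-6t) + K_2e^(t), y(t) = K_1e^(-6t) - 2K_2e^(t)

Coefficient matrix A = [[-13, -7], [14, 8]].
Characteristic polynomial det(A - λI) = λ^2 + 5λ - 6 = 0.
Eigenvalues λ = -6, 1.
For λ=-6: (A-λI) row 1 is [-7, -7], so an eigenvector is (-1, 1).
For λ=1: (A-λI) row 1 is [-14, -7], so an eigenvector is (1, -2).
General solution: K_1e^(-6t)(-1,1) + K_2e^(t)(1,-2).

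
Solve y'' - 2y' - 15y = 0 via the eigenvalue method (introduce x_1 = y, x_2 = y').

Let x_1 = y, x_2 = y'. Then x_1' = x_2 and x_2' = 15x_1 + 2x_2.
A = [[0,1],[15,2]]; det(A-λI) = λ^2 - 2λ - 15.
Eigenvalues λ = -3, 5 with eigenvectors (1,-3), (1,5).

y(t) = K_1e^(-3t) + K_2e^(5t)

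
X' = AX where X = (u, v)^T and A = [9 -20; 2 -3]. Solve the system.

u(t) = -c_1e^(3t)sin(2t) + 3c_1e^(3t)cos(2t) + 3c_2e^(3t)sin(2t) + c_2e^(3t)cos(2t), v(t) = c_1e^(3t)cos(2t) + c_2e^(3t)sin(2t)

Coefficient matrix A = [[9, -20], [2, -3]].
Characteristic polynomial det(A - λI) = λ^2 - 6λ + 13 = 0.
Eigenvalues λ = 3 ± 2i (complex conjugate pair).
For λ=3+2i: an eigenvector is (3,1) - i(-1,0) = (3 + i, 1).
A real fundamental pair from Re and Im of e^((3+2i)t)v: X_1 = e^(3t)(cos(2t)·(3,1) + sin(2t)·(-1,0)), X_2 = e^(3t)(sin(2t)·(3,1) - cos(2t)·(-1,0)).
General solution: c_1X_1 + c_2X_2.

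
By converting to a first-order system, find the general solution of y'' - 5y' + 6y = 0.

Let x_1 = y, x_2 = y'. Then x_1' = x_2 and x_2' = -6x_1 + 5x_2.
A = [[0,1],[-6,5]]; det(A-λI) = λ^2 - 5λ + 6.
Eigenvalues λ = 3, 2 with eigenvectors (1,3), (1,2).

y(t) = K_1e^(3t) + K_2e^(2t)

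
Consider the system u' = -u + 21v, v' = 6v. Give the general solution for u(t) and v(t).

u(t) = C_1e^(-t) + 3C_2e^(6t), v(t) = C_2e^(6t)

Coefficient matrix A = [[-1, 21], [0, 6]].
Characteristic polynomial det(A - λI) = λ^2 - 5λ - 6 = 0.
Eigenvalues λ = -1, 6.
For λ=-1: (A-λI) row 1 is [0, 21], so an eigenvector is (1, 0).
For λ=6: (A-λI) row 1 is [-7, 21], so an eigenvector is (3, 1).
General solution: C_1e^(-t)(1,0) + C_2e^(6t)(3,1).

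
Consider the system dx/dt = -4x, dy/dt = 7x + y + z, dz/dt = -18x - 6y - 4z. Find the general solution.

Coefficient matrix A = [[-4, 0, 0], [7, 1, 1], [-18, -6, -4]].
det(A - λI) = 0 gives eigenvalues λ = -1, -2, -4.
For λ=-1: eigenvector (0,1,-2).
For λ=-2: eigenvector (0,-1,3).
For λ=-4: eigenvector (-1,3,-8).
General solution: K_1e^(-t)(0,1,-2) + K_2e^(-2t)(0,-1,3) + K_3e^(-4t)(-1,3,-8).

x(t) = -K_3e^(-4t), y(t) = K_1e^(-t) - K_2e^(-2t) + 3K_3e^(-4t), z(t) = -2K_1e^(-t) + 3K_2e^(-2t) - 8K_3e^(-4t)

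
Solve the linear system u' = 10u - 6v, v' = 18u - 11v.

Coefficient matrix A = [[10, -6], [18, -11]].
Characteristic polynomial det(A - λI) = λ^2 + λ - 2 = 0.
Eigenvalues λ = -2, 1.
For λ=-2: (A-λI) row 1 is [12, -6], so an eigenvector is (-1, -2).
For λ=1: (A-λI) row 1 is [9, -6], so an eigenvector is (-2, -3).
General solution: c_1e^(-2t)(-1,-2) + c_2e^(t)(-2,-3).

u(t) = -c_1e^(-2t) - 2c_2e^(t), v(t) = -2c_1e^(-2t) - 3c_2e^(t)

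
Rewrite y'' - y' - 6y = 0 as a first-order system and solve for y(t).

y(t) = c_1e^(-2t) + c_2e^(3t)

Let x_1 = y, x_2 = y'. Then x_1' = x_2 and x_2' = 6x_1 + x_2.
A = [[0,1],[6,1]]; det(A-λI) = λ^2 - λ - 6.
Eigenvalues λ = -2, 3 with eigenvectors (1,-2), (1,3).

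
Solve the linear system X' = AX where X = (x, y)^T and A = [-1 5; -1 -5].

Coefficient matrix A = [[-1, 5], [-1, -5]].
Characteristic polynomial det(A - λI) = λ^2 + 6λ + 10 = 0.
Eigenvalues λ = -3 ± i (complex conjugate pair).
For λ=-3+i: an eigenvector is (2,-1) - i(-1,0) = (2 + i, -1).
A real fundamental pair from Re and Im of e^((-3+i)t)v: X_1 = e^(-3t)(cos(t)·(2,-1) + sin(t)·(-1,0)), X_2 = e^(-3t)(sin(t)·(2,-1) - cos(t)·(-1,0)).
General solution: C_1X_1 + C_2X_2.

x(t) = -C_1e^(-3t)sin(t) + 2C_1e^(-3t)cos(t) + 2C_2e^(-3t)sin(t) + C_2e^(-3t)cos(t), y(t) = -C_1e^(-3t)cos(t) - C_2e^(-3t)sin(t)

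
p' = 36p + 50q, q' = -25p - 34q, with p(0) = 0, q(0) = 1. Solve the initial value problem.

p(t) = 10e^(t)sin(5t), q(t) = -7e^(t)sin(5t) + e^(t)cos(5t)

Coefficient matrix A = [[36, 50], [-25, -34]].
Characteristic polynomial det(A - λI) = λ^2 - 2λ + 26 = 0.
Eigenvalues λ = 1 ± 5i (complex conjugate pair).
For λ=1+5i: an eigenvector is (1,-1) - i(-3,2) = (1 + 3i, -1 - 2i).
A real fundamental pair from Re and Im of e^((1+5i)t)v: X_1 = e^(t)(cos(5t)·(1,-1) + sin(5t)·(-3,2)), X_2 = e^(t)(sin(5t)·(1,-1) - cos(5t)·(-3,2)).
General solution: C_1X_1 + C_2X_2.
Applying p(0)=0, q(0)=1 gives C_1=-3, C_2=1.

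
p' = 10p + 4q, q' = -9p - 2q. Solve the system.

Coefficient matrix A = [[10, 4], [-9, -2]].
Characteristic polynomial det(A - λI) = λ^2 - 8λ + 16 = 0.
Single eigenvalue λ = 4 with algebraic multiplicity 2.
Eigenvector v = (-2,3); generalized eigenvector w with (A-λI)w=v is (-1,1).
General solution: e^(4t)[c_1·v + c_2·(t·v + w)].

p(t) = -2c_1e^(4t) - 2c_2te^(4t) - c_2e^(4t), q(t) = 3c_1e^(4t) + 3c_2te^(4t) + c_2e^(4t)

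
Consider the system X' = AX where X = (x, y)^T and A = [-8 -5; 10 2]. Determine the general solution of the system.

x(t) = -K_1e^(-3t)cos(5t) - K_2e^(-3t)sin(5t), y(t) = -K_1e^(-3t)sin(5t) + K_1e^(-3t)cos(5t) + K_2e^(-3t)sin(5t) + K_2e^(-3t)cos(5t)

Coefficient matrix A = [[-8, -5], [10, 2]].
Characteristic polynomial det(A - λI) = λ^2 + 6λ + 34 = 0.
Eigenvalues λ = -3 ± 5i (complex conjugate pair).
For λ=-3+5i: an eigenvector is (-1,1) - i(0,-1) = (-1, 1 + i).
A real fundamental pair from Re and Im of e^((-3+5i)t)v: X_1 = e^(-3t)(cos(5t)·(-1,1) + sin(5t)·(0,-1)), X_2 = e^(-3t)(sin(5t)·(-1,1) - cos(5t)·(0,-1)).
General solution: K_1X_1 + K_2X_2.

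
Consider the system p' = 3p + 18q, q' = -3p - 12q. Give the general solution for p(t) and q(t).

Coefficient matrix A = [[3, 18], [-3, -12]].
Characteristic polynomial det(A - λI) = λ^2 + 9λ + 18 = 0.
Eigenvalues λ = -3, -6.
For λ=-3: (A-λI) row 1 is [6, 18], so an eigenvector is (3, -1).
For λ=-6: (A-λI) row 1 is [9, 18], so an eigenvector is (2, -1).
General solution: C_1e^(-3t)(3,-1) + C_2e^(-6t)(2,-1).

p(t) = 3C_1e^(-3t) + 2C_2e^(-6t), q(t) = -C_1e^(-3t) - C_2e^(-6t)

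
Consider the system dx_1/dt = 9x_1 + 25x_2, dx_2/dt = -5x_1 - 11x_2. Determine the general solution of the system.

x_1(t) = 2c_1e^(-t)sin(5t) + c_1e^(-t)cos(5t) + c_2e^(-t)sin(5t) - 2c_2e^(-t)cos(5t), x_2(t) = -c_1e^(-t)sin(5t) + c_2e^(-t)cos(5t)

Coefficient matrix A = [[9, 25], [-5, -11]].
Characteristic polynomial det(A - λI) = λ^2 + 2λ + 26 = 0.
Eigenvalues λ = -1 ± 5i (complex conjugate pair).
For λ=-1+5i: an eigenvector is (1,0) - i(2,-1) = (1 - 2i, 0 + i).
A real fundamental pair from Re and Im of e^((-1+5i)t)v: X_1 = e^(-t)(cos(5t)·(1,0) + sin(5t)·(2,-1)), X_2 = e^(-t)(sin(5t)·(1,0) - cos(5t)·(2,-1)).
General solution: c_1X_1 + c_2X_2.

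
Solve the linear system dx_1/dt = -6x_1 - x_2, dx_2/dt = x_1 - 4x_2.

Coefficient matrix A = [[-6, -1], [1, -4]].
Characteristic polynomial det(A - λI) = λ^2 + 10λ + 25 = 0.
Single eigenvalue λ = -5 with algebraic multiplicity 2.
Eigenvector v = (-1,1); generalized eigenvector w with (A-λI)w=v is (0,1).
General solution: e^(-5t)[K_1·v + K_2·(t·v + w)].

x_1(t) = -K_1e^(-5t) - K_2te^(-5t), x_2(t) = K_1e^(-5t) + K_2te^(-5t) + K_2e^(-5t)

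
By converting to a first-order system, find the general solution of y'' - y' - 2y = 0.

Let x_1 = y, x_2 = y'. Then x_1' = x_2 and x_2' = 2x_1 + x_2.
A = [[0,1],[2,1]]; det(A-λI) = λ^2 - λ - 2.
Eigenvalues λ = 2, -1 with eigenvectors (1,2), (1,-1).

y(t) = K_1e^(2t) + K_2e^(-t)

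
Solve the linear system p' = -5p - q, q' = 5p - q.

Coefficient matrix A = [[-5, -1], [5, -1]].
Characteristic polynomial det(A - λI) = λ^2 + 6λ + 10 = 0.
Eigenvalues λ = -3 ± i (complex conjugate pair).
For λ=-3+i: an eigenvector is (1,-2) - i(0,1) = (1, -2 - i).
A real fundamental pair from Re and Im of e^((-3+i)t)v: X_1 = e^(-3t)(cos(t)·(1,-2) + sin(t)·(0,1)), X_2 = e^(-3t)(sin(t)·(1,-2) - cos(t)·(0,1)).
General solution: K_1X_1 + K_2X_2.

p(t) = K_1e^(-3t)cos(t) + K_2e^(-3t)sin(t), q(t) = K_1e^(-3t)sin(t) - 2K_1e^(-3t)cos(t) - 2K_2e^(-3t)sin(t) - K_2e^(-3t)cos(t)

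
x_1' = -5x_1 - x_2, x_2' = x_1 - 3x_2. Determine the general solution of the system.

Coefficient matrix A = [[-5, -1], [1, -3]].
Characteristic polynomial det(A - λI) = λ^2 + 8λ + 16 = 0.
Single eigenvalue λ = -4 with algebraic multiplicity 2.
Eigenvector v = (1,-1); generalized eigenvector w with (A-λI)w=v is (0,-1).
General solution: e^(-4t)[K_1·v + K_2·(t·v + w)].

x_1(t) = K_1e^(-4t) + K_2te^(-4t), x_2(t) = -K_1e^(-4t) - K_2te^(-4t) - K_2e^(-4t)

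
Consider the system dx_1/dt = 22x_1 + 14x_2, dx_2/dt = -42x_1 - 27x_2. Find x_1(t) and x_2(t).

x_1(t) = c_1e^(-6t) - 2c_2e^(t), x_2(t) = -2c_1e^(-6t) + 3c_2e^(t)

Coefficient matrix A = [[22, 14], [-42, -27]].
Characteristic polynomial det(A - λI) = λ^2 + 5λ - 6 = 0.
Eigenvalues λ = -6, 1.
For λ=-6: (A-λI) row 1 is [28, 14], so an eigenvector is (1, -2).
For λ=1: (A-λI) row 1 is [21, 14], so an eigenvector is (-2, 3).
General solution: c_1e^(-6t)(1,-2) + c_2e^(t)(-2,3).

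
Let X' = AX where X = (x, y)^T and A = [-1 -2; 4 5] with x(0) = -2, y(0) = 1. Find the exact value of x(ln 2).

A = [[-1,-2],[4,5]]; eigenvalues λ = 3, 1.
Eigenvectors: (1,-2) for λ=3, (1,-1) for λ=1.
From the initial condition, c_1 = 1, c_2 = -3.
x(ln 2) = (1)(2^3)(1) + (-3)(2^1)(1) = 2.

2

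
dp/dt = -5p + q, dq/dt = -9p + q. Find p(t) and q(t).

Coefficient matrix A = [[-5, 1], [-9, 1]].
Characteristic polynomial det(A - λI) = λ^2 + 4λ + 4 = 0.
Single eigenvalue λ = -2 with algebraic multiplicity 2.
Eigenvector v = (-1,-3); generalized eigenvector w with (A-λI)w=v is (0,-1).
General solution: e^(-2t)[C_1·v + C_2·(t·v + w)].

p(t) = -C_1e^(-2t) - C_2te^(-2t), q(t) = -3C_1e^(-2t) - 3C_2te^(-2t) - C_2e^(-2t)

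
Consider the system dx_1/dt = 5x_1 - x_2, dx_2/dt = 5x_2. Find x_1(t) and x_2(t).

x_1(t) = -c_1e^(5t) - c_2te^(5t) + c_2e^(5t), x_2(t) = c_2e^(5t)

Coefficient matrix A = [[5, -1], [0, 5]].
Characteristic polynomial det(A - λI) = λ^2 - 10λ + 25 = 0.
Single eigenvalue λ = 5 with algebraic multiplicity 2.
Eigenvector v = (-1,0); generalized eigenvector w with (A-λI)w=v is (1,1).
General solution: e^(5t)[c_1·v + c_2·(t·v + w)].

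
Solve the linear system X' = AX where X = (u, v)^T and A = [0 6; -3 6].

u(t) = C_1e^(3t)sin(3t) - C_1e^(3t)cos(3t) - C_2e^(3t)sin(3t) - C_2e^(3t)cos(3t), v(t) = C_1e^(3t)sin(3t) - C_2e^(3t)cos(3t)

Coefficient matrix A = [[0, 6], [-3, 6]].
Characteristic polynomial det(A - λI) = λ^2 - 6λ + 18 = 0.
Eigenvalues λ = 3 ± 3i (complex conjugate pair).
For λ=3+3i: an eigenvector is (-1,0) - i(1,1) = (-1 - i, 0 - i).
A real fundamental pair from Re and Im of e^((3+3i)t)v: X_1 = e^(3t)(cos(3t)·(-1,0) + sin(3t)·(1,1)), X_2 = e^(3t)(sin(3t)·(-1,0) - cos(3t)·(1,1)).
General solution: C_1X_1 + C_2X_2.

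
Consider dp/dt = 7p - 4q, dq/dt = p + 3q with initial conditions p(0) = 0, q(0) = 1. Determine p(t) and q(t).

p(t) = -4te^(5t), q(t) = -2te^(5t) + e^(5t)

Coefficient matrix A = [[7, -4], [1, 3]].
Characteristic polynomial det(A - λI) = λ^2 - 10λ + 25 = 0.
Single eigenvalue λ = 5 with algebraic multiplicity 2.
Eigenvector v = (-2,-1); generalized eigenvector w with (A-λI)w=v is (3,2).
General solution: e^(5t)[c_1·v + c_2·(t·v + w)].
Applying p(0)=0, q(0)=1 gives c_1=3, c_2=2.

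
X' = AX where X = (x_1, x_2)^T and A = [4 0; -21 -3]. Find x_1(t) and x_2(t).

x_1(t) = -c_2e^(4t), x_2(t) = c_1e^(-3t) + 3c_2e^(4t)

Coefficient matrix A = [[4, 0], [-21, -3]].
Characteristic polynomial det(A - λI) = λ^2 - λ - 12 = 0.
Eigenvalues λ = -3, 4.
For λ=-3: (A-λI) row 1 is [7, 0], so an eigenvector is (0, 1).
For λ=4: (A-λI) row 2 is [-21, -7], so an eigenvector is (-1, 3).
General solution: c_1e^(-3t)(0,1) + c_2e^(4t)(-1,3).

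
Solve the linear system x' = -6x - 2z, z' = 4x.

x(t) = -c_1e^(-4t) - c_2e^(-2t), z(t) = c_1e^(-4t) + 2c_2e^(-2t)

Coefficient matrix A = [[-6, -2], [4, 0]].
Characteristic polynomial det(A - λI) = λ^2 + 6λ + 8 = 0.
Eigenvalues λ = -4, -2.
For λ=-4: (A-λI) row 1 is [-2, -2], so an eigenvector is (-1, 1).
For λ=-2: (A-λI) row 1 is [-4, -2], so an eigenvector is (-1, 2).
General solution: c_1e^(-4t)(-1,1) + c_2e^(-2t)(-1,2).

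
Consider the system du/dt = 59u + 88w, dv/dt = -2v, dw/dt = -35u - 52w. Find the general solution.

Coefficient matrix A = [[59, 0, 88], [0, -2, 0], [-35, 0, -52]].
det(A - λI) = 0 gives eigenvalues λ = 3, -2, 4.
For λ=3: eigenvector (-11,0,7).
For λ=-2: eigenvector (0,1,0).
For λ=4: eigenvector (-8,0,5).
General solution: K_1e^(3t)(-11,0,7) + K_2e^(-2t)(0,1,0) + K_3e^(4t)(-8,0,5).

u(t) = -11K_1e^(3t) - 8K_3e^(4t), v(t) = K_2e^(-2t), w(t) = 7K_1e^(3t) + 5K_3e^(4t)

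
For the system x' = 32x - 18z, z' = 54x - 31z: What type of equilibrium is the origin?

saddle

A = [[32,-18],[54,-31]]; det(A-λI) = λ^2 - λ - 20.
λ = -4, 5: opposite signs.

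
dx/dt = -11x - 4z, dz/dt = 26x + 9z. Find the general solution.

Coefficient matrix A = [[-11, -4], [26, 9]].
Characteristic polynomial det(A - λI) = λ^2 + 2λ + 5 = 0.
Eigenvalues λ = -1 ± 2i (complex conjugate pair).
For λ=-1+2i: an eigenvector is (1,-2) - i(-1,3) = (1 + i, -2 - 3i).
A real fundamental pair from Re and Im of e^((-1+2i)t)v: X_1 = e^(-t)(cos(2t)·(1,-2) + sin(2t)·(-1,3)), X_2 = e^(-t)(sin(2t)·(1,-2) - cos(2t)·(-1,3)).
General solution: c_1X_1 + c_2X_2.

x(t) = -c_1e^(-t)sin(2t) + c_1e^(-t)cos(2t) + c_2e^(-t)sin(2t) + c_2e^(-t)cos(2t), z(t) = 3c_1e^(-t)sin(2t) - 2c_1e^(-t)cos(2t) - 2c_2e^(-t)sin(2t) - 3c_2e^(-t)cos(2t)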